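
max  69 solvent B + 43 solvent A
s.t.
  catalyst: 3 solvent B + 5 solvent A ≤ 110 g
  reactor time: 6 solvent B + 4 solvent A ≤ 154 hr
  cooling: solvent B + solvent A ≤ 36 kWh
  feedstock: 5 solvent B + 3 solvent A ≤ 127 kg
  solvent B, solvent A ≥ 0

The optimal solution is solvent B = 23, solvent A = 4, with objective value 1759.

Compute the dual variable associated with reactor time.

Check each constraint at x*: catalyst 89/110 (slack 21); reactor time 154/154 (tight); cooling 27/36 (slack 9); feedstock 127/127 (tight).
Slack constraints have shadow price 0 (complementary slackness).
Dual feasibility on the basic columns requires 6·y_reactor time + 5·y_feedstock = 69, 4·y_reactor time + 3·y_feedstock = 43.
Solving: y_reactor time = 4, y_feedstock = 9.
Shadow price of reactor time = 4.

4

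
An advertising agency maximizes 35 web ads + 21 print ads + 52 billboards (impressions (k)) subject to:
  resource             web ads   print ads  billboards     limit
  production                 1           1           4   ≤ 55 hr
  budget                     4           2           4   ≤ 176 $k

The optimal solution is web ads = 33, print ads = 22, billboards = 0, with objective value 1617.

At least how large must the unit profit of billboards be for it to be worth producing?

At the optimum: production uses 55 of 55 (binding); budget uses 176 of 176 (binding).
From A_Bᵀ y = c: 1·y_production + 4·y_budget = 35; 1·y_production + 2·y_budget = 21.
→ y_production = 7 and y_budget = 7.
billboards enters the basis when its profit ≥ yᵀa₃ = 7·4 + 7·4 = 56.

56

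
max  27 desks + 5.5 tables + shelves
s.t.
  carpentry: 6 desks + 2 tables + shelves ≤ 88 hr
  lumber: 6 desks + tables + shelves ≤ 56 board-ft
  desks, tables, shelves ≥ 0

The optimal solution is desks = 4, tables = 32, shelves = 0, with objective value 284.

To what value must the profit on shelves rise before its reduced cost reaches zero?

4.5

At the optimum: carpentry uses 88 of 88 (binding); lumber uses 56 of 56 (binding).
The binding rows give the dual system: 6·y_carpentry + 6·y_lumber = 27 and 2·y_carpentry + 1·y_lumber = 5.5.
Solving: y_carpentry = 1, y_lumber = 3.5.
shelves enters the basis when its profit ≥ yᵀa₃ = 1·1 + 3.5·1 = 4.5.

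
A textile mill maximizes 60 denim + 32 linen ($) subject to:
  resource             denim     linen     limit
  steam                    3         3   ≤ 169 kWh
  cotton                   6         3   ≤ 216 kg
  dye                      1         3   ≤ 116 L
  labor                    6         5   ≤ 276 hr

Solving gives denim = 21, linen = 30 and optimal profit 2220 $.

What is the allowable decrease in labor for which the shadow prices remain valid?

Binding constraints: cotton, labor. The basis is B = [[6,3],[6,5]] with det 12.
Per unit decrease in labor, x* moves by d = (0.25, -0.5).
The basis stays optimal until linen reaches 0; allowable decrease = 60 hr.

60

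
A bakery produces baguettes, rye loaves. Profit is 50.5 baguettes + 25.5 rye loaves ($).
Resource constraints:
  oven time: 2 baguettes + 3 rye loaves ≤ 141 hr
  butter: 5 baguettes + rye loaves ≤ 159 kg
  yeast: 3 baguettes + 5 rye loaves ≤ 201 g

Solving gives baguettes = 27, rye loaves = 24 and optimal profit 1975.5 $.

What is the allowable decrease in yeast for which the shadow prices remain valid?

105.6

Binding constraints: butter, yeast. The basis is B = [[5,1],[3,5]] with det 22.
Per unit decrease in yeast, x* moves by d = (0.0455, -0.2273).
The basis stays optimal until rye loaves reaches 0; allowable decrease = 105.6 g.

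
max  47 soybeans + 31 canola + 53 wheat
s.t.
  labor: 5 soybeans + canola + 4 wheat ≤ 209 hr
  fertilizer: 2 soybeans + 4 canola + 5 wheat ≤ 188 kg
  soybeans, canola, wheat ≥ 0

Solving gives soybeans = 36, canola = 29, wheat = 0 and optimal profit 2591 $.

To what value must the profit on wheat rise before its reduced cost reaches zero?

Both labor and fertilizer are binding at x*.
Dual feasibility on the basic columns requires 5·y_labor + 2·y_fertilizer = 47, 1·y_labor + 4·y_fertilizer = 31.
This yields shadow prices y_labor = 7, y_fertilizer = 6.
wheat enters the basis when its profit ≥ yᵀa₃ = 7·4 + 6·5 = 58.

58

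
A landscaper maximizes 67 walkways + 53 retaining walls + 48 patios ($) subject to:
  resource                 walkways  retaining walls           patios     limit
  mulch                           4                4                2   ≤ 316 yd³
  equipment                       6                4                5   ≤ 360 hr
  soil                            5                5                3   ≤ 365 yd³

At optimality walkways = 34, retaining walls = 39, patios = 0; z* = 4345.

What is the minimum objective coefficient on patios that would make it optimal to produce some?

Binding: equipment and soil. Non-binding: mulch (24 unused).
Slack constraints have shadow price 0 (complementary slackness).
From A_Bᵀ y = c: 6·y_equipment + 5·y_soil = 67; 4·y_equipment + 5·y_soil = 53.
→ y_equipment = 7 and y_soil = 5.
patios enters the basis when its profit ≥ yᵀa₃ = 7·5 + 5·3 = 50.

50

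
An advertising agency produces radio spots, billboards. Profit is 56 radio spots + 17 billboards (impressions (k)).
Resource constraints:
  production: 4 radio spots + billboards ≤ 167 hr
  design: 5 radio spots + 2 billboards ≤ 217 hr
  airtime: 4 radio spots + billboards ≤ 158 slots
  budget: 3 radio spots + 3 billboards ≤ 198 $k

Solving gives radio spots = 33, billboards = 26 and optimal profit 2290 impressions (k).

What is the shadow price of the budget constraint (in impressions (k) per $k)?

0

At the optimum: production uses 158 of 167 (slack = 9); design uses 217 of 217 (binding); airtime uses 158 of 158 (binding); budget uses 177 of 198 (slack = 21).
Slack constraints have shadow price 0 (complementary slackness).
From A_Bᵀ y = c: 5·y_design + 4·y_airtime = 56; 2·y_design + 1·y_airtime = 17.
→ y_design = 4 and y_airtime = 9.
Shadow price of budget = 0.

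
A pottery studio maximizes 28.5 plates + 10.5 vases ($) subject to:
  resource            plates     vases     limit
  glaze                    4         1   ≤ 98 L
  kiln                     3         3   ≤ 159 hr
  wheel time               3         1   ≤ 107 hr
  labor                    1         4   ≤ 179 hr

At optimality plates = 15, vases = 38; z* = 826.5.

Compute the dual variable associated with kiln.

1.5

Binding: glaze and kiln. Non-binding: wheel time (24 unused), labor (12 unused).
Since wheel time, labor are not tight, their duals are 0.
From A_Bᵀ y = c: 4·y_glaze + 3·y_kiln = 28.5; 1·y_glaze + 3·y_kiln = 10.5.
This yields shadow prices y_glaze = 6, y_kiln = 1.5.
Shadow price of kiln = 1.5.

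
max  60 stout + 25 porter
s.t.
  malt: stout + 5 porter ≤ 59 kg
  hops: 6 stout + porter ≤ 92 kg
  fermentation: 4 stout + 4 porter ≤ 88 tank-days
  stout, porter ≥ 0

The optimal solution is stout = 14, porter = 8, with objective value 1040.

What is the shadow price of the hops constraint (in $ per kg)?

At the optimum: malt uses 54 of 59 (slack = 5); hops uses 92 of 92 (binding); fermentation uses 88 of 88 (binding).
Slack constraints have shadow price 0 (complementary slackness).
The binding rows give the dual system: 6·y_hops + 4·y_fermentation = 60 and 1·y_hops + 4·y_fermentation = 25.
→ y_hops = 7 and y_fermentation = 4.5.
Shadow price of hops = 7.

7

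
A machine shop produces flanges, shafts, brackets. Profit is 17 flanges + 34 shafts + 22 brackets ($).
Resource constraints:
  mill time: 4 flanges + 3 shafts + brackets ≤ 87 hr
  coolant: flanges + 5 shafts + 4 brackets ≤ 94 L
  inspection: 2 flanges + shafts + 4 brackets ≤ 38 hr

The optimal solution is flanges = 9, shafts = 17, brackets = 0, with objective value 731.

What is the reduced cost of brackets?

-1

Check each constraint at x*: mill time 87/87 (tight); coolant 94/94 (tight); inspection 35/38 (slack 3).
Since inspection is not tight, its dual is 0.
From A_Bᵀ y = c: 4·y_mill time + 1·y_coolant = 17; 3·y_mill time + 5·y_coolant = 34.
This yields shadow prices y_mill time = 3, y_coolant = 5.
Reduced cost of brackets: c₃ − yᵀa₃ = 22 − (3·1 + 5·4) = 22 − 23 = -1.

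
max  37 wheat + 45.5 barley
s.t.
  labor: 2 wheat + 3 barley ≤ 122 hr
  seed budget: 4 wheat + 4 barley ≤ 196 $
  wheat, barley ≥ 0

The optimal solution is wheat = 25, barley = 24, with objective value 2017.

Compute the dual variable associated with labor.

8.5

At the optimum: labor uses 122 of 122 (binding); seed budget uses 196 of 196 (binding).
The binding rows give the dual system: 2·y_labor + 4·y_seed budget = 37 and 3·y_labor + 4·y_seed budget = 45.5.
→ y_labor = 8.5 and y_seed budget = 5.
Shadow price of labor = 8.5.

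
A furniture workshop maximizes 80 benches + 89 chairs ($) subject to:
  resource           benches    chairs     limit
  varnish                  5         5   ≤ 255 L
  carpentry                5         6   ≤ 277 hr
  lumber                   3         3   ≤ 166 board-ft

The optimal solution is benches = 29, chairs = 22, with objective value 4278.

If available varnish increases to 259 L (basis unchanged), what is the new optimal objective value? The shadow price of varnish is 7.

Δb = 4, so new z* = 4278 + (7)·(4) = 4278 + 28 = 4306.

4306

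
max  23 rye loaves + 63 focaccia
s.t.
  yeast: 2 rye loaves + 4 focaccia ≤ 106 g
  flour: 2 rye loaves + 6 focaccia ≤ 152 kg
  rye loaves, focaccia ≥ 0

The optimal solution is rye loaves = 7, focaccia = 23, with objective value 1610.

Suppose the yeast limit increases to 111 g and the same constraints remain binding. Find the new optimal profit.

Check each constraint at x*: yeast 106/106 (tight); flour 152/152 (tight).
Dual feasibility on the basic columns requires 2·y_yeast + 2·y_flour = 23, 4·y_yeast + 6·y_flour = 63.
→ y_yeast = 3 and y_flour = 8.5.
Δz = y_yeast·Δb = 3 × (5) = 15, so new z* = 1610 + 15 = 1625.

1625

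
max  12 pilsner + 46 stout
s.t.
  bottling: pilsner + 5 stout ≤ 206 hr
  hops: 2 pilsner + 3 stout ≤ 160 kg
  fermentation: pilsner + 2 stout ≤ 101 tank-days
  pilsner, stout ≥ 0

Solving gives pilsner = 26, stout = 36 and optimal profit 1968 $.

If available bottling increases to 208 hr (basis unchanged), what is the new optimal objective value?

At the optimum: bottling uses 206 of 206 (binding); hops uses 160 of 160 (binding); fermentation uses 98 of 101 (slack = 3).
Since fermentation is not tight, its dual is 0.
From A_Bᵀ y = c: 1·y_bottling + 2·y_hops = 12; 5·y_bottling + 3·y_hops = 46.
→ y_bottling = 8 and y_hops = 2.
Δz = y_bottling·Δb = 8 × (2) = 16, so new z* = 1968 + 16 = 1984.

1984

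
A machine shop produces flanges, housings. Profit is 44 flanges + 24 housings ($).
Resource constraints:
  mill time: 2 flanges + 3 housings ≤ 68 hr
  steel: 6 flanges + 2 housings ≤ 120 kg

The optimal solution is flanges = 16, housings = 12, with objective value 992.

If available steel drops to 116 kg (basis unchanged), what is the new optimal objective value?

968

Check each constraint at x*: mill time 68/68 (tight); steel 120/120 (tight).
The binding rows give the dual system: 2·y_mill time + 6·y_steel = 44 and 3·y_mill time + 2·y_steel = 24.
This yields shadow prices y_mill time = 4, y_steel = 6.
Δz = y_steel·Δb = 6 × (-4) = -24, so new z* = 992 − 24 = 968.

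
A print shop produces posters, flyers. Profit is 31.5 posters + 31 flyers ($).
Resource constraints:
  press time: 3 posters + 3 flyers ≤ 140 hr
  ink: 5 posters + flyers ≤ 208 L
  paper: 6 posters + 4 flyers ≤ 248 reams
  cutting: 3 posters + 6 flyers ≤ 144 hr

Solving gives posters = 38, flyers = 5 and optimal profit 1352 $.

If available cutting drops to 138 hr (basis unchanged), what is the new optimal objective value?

Check each constraint at x*: press time 129/140 (slack 11); ink 195/208 (slack 13); paper 248/248 (tight); cutting 144/144 (tight).
By complementary slackness, y = 0 for the non-binding constraints.
From A_Bᵀ y = c: 6·y_paper + 3·y_cutting = 31.5; 4·y_paper + 6·y_cutting = 31.
→ y_paper = 4 and y_cutting = 2.5.
Δz = y_cutting·Δb = 2.5 × (-6) = -15, so new z* = 1352 − 15 = 1337.

1337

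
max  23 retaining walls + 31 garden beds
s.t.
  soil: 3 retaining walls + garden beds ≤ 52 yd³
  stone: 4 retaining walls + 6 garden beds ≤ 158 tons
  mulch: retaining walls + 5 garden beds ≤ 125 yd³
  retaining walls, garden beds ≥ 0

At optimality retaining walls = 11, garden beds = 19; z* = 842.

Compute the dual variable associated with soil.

Binding: soil and stone. Non-binding: mulch (19 unused).
Slack constraints have shadow price 0 (complementary slackness).
The binding rows give the dual system: 3·y_soil + 4·y_stone = 23 and 1·y_soil + 6·y_stone = 31.
This yields shadow prices y_soil = 1, y_stone = 5.
Shadow price of soil = 1.

1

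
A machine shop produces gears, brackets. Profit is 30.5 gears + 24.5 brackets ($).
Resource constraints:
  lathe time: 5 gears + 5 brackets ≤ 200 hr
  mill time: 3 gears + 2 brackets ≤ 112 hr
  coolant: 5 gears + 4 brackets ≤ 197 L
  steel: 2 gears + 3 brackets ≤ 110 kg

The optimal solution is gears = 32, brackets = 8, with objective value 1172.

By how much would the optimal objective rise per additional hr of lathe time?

At the optimum: lathe time uses 200 of 200 (binding); mill time uses 112 of 112 (binding); coolant uses 192 of 197 (slack = 5); steel uses 88 of 110 (slack = 22).
Slack constraints have shadow price 0 (complementary slackness).
From A_Bᵀ y = c: 5·y_lathe time + 3·y_mill time = 30.5; 5·y_lathe time + 2·y_mill time = 24.5.
→ y_lathe time = 2.5 and y_mill time = 6.
Shadow price of lathe time = 2.5.

2.5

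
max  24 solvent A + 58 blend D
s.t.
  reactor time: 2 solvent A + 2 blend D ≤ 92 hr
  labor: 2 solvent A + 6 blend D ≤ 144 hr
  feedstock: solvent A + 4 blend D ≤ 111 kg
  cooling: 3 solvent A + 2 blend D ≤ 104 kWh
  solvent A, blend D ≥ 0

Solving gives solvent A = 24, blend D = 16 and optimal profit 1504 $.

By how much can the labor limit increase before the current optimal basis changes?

32.2

Binding constraints: labor, cooling. The basis is B = [[2,6],[3,2]] with det -14.
Per unit increase in labor, x* moves by d = (-0.1429, 0.2143).
The basis stays optimal until feedstock becomes binding; allowable increase = 32.2 hr.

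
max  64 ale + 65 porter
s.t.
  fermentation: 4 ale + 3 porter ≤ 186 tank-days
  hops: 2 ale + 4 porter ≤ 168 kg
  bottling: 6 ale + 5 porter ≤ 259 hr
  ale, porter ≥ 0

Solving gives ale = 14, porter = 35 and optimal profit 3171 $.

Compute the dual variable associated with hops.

5

Binding: hops and bottling. Non-binding: fermentation (25 unused).
Slack constraints have shadow price 0 (complementary slackness).
The binding rows give the dual system: 2·y_hops + 6·y_bottling = 64 and 4·y_hops + 5·y_bottling = 65.
Solving: y_hops = 5, y_bottling = 9.
Shadow price of hops = 5.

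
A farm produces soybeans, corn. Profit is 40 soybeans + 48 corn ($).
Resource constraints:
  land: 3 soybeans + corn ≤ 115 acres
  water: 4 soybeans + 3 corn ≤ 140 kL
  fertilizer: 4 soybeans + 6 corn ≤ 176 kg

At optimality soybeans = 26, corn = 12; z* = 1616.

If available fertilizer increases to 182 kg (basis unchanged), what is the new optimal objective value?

At the optimum: land uses 90 of 115 (slack = 25); water uses 140 of 140 (binding); fertilizer uses 176 of 176 (binding).
By complementary slackness, y = 0 for the non-binding constraint.
The binding rows give the dual system: 4·y_water + 4·y_fertilizer = 40 and 3·y_water + 6·y_fertilizer = 48.
This yields shadow prices y_water = 4, y_fertilizer = 6.
Δz = y_fertilizer·Δb = 6 × (6) = 36, so new z* = 1616 + 36 = 1652.

1652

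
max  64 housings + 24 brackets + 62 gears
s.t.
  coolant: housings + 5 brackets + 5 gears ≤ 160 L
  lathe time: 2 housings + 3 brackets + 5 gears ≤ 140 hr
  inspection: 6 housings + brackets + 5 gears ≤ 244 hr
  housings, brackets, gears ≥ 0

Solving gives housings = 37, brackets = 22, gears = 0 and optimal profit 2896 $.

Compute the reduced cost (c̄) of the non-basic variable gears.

-8

Binding: lathe time and inspection. Non-binding: coolant (13 unused).
Slack constraints have shadow price 0 (complementary slackness).
From A_Bᵀ y = c: 2·y_lathe time + 6·y_inspection = 64; 3·y_lathe time + 1·y_inspection = 24.
This yields shadow prices y_lathe time = 5, y_inspection = 9.
Reduced cost of gears: c₃ − yᵀa₃ = 62 − (5·5 + 9·5) = 62 − 70 = -8.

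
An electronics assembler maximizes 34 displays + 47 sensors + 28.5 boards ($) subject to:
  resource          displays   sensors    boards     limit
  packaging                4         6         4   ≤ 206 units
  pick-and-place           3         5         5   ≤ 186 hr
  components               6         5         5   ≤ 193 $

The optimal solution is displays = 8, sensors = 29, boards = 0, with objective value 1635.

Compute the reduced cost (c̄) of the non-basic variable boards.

At the optimum: packaging uses 206 of 206 (binding); pick-and-place uses 169 of 186 (slack = 17); components uses 193 of 193 (binding).
Slack constraints have shadow price 0 (complementary slackness).
Dual feasibility on the basic columns requires 4·y_packaging + 6·y_components = 34, 6·y_packaging + 5·y_components = 47.
→ y_packaging = 7 and y_components = 1.
Reduced cost of boards: c₃ − yᵀa₃ = 28.5 − (7·4 + 1·5) = 28.5 − 33 = -4.5.

-4.5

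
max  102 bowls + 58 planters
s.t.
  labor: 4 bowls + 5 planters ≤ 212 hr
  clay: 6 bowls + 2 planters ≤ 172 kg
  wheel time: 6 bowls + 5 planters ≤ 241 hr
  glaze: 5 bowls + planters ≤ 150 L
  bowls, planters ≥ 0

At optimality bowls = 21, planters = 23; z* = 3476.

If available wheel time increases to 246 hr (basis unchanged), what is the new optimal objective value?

Check each constraint at x*: labor 199/212 (slack 13); clay 172/172 (tight); wheel time 241/241 (tight); glaze 128/150 (slack 22).
By complementary slackness, y = 0 for the non-binding constraints.
From A_Bᵀ y = c: 6·y_clay + 6·y_wheel time = 102; 2·y_clay + 5·y_wheel time = 58.
Solving: y_clay = 9, y_wheel time = 8.
Δz = y_wheel time·Δb = 8 × (5) = 40, so new z* = 3476 + 40 = 3516.

3516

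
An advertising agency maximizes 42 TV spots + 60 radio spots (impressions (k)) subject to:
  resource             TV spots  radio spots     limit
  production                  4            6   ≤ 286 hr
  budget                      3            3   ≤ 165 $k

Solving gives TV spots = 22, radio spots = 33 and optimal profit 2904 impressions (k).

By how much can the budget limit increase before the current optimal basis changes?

49.5

Binding constraints: production, budget. The basis is B = [[4,6],[3,3]] with det -6.
Per unit increase in budget, x* moves by d = (1, -0.6667).
The basis stays optimal until radio spots reaches 0; allowable increase = 49.5 $k.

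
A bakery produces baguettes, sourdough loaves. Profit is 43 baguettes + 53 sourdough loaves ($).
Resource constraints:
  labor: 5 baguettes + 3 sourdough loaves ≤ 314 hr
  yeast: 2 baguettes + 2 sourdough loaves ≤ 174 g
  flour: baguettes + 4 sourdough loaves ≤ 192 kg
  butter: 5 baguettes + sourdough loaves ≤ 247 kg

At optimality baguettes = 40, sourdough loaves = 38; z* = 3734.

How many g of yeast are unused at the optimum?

18

yeast used = 2·40 + 2·38 = 156; slack = 174 − 156 = 18.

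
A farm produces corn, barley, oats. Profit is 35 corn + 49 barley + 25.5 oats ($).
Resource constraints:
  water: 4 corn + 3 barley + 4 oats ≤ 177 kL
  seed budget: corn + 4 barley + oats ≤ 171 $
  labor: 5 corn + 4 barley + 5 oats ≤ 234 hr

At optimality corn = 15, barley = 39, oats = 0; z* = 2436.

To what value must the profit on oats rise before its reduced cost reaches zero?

35

Binding: water and seed budget. Non-binding: labor (3 unused).
Since labor is not tight, its dual is 0.
From A_Bᵀ y = c: 4·y_water + 1·y_seed budget = 35; 3·y_water + 4·y_seed budget = 49.
→ y_water = 7 and y_seed budget = 7.
oats enters the basis when its profit ≥ yᵀa₃ = 7·4 + 7·1 = 35.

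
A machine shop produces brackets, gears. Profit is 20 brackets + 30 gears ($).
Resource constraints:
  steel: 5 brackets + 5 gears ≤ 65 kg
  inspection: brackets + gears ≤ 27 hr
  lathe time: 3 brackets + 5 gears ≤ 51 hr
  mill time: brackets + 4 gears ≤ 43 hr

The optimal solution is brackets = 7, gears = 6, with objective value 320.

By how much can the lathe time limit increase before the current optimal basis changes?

Binding constraints: steel, lathe time. The basis is B = [[5,5],[3,5]] with det 10.
Per unit increase in lathe time, x* moves by d = (-0.5, 0.5).
The basis stays optimal until mill time becomes binding; allowable increase = 8 hr.

8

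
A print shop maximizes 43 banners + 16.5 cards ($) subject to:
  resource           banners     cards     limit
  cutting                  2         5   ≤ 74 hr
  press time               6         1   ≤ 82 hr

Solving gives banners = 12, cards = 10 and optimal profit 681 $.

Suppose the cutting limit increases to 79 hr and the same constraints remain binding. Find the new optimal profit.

At the optimum: cutting uses 74 of 74 (binding); press time uses 82 of 82 (binding).
The binding rows give the dual system: 2·y_cutting + 6·y_press time = 43 and 5·y_cutting + 1·y_press time = 16.5.
Solving: y_cutting = 2, y_press time = 6.5.
Δz = y_cutting·Δb = 2 × (5) = 10, so new z* = 681 + 10 = 691.

691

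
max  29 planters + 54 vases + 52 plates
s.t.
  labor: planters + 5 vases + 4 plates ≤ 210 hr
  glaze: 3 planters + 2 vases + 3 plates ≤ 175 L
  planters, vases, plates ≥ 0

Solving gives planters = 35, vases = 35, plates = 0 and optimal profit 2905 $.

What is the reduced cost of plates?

-1

Check each constraint at x*: labor 210/210 (tight); glaze 175/175 (tight).
Dual feasibility on the basic columns requires 1·y_labor + 3·y_glaze = 29, 5·y_labor + 2·y_glaze = 54.
Solving: y_labor = 8, y_glaze = 7.
Reduced cost of plates: c₃ − yᵀa₃ = 52 − (8·4 + 7·3) = 52 − 53 = -1.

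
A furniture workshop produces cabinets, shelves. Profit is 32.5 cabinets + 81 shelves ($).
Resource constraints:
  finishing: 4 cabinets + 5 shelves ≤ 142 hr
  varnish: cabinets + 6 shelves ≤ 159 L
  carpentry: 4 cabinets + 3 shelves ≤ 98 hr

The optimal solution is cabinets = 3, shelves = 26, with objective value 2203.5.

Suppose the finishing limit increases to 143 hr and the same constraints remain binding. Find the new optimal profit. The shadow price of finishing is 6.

2209.5

Δb = 1, so new z* = 2203.5 + (6)·(1) = 2203.5 + 6 = 2209.5.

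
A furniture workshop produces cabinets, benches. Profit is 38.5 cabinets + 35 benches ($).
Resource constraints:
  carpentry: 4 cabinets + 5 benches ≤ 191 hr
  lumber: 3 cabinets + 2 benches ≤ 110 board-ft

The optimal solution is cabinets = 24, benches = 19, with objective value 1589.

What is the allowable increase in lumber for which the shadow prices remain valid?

33.25

Binding constraints: carpentry, lumber. The basis is B = [[4,5],[3,2]] with det -7.
Per unit increase in lumber, x* moves by d = (0.7143, -0.5714).
The basis stays optimal until benches reaches 0; allowable increase = 33.25 board-ft.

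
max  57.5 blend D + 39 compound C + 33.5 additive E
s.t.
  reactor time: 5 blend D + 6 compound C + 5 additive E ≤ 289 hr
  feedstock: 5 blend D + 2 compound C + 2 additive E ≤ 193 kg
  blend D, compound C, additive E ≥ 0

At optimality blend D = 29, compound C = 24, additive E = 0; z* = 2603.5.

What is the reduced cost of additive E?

Check each constraint at x*: reactor time 289/289 (tight); feedstock 193/193 (tight).
From A_Bᵀ y = c: 5·y_reactor time + 5·y_feedstock = 57.5; 6·y_reactor time + 2·y_feedstock = 39.
→ y_reactor time = 4 and y_feedstock = 7.5.
Reduced cost of additive E: c₃ − yᵀa₃ = 33.5 − (4·5 + 7.5·2) = 33.5 − 35 = -1.5.

-1.5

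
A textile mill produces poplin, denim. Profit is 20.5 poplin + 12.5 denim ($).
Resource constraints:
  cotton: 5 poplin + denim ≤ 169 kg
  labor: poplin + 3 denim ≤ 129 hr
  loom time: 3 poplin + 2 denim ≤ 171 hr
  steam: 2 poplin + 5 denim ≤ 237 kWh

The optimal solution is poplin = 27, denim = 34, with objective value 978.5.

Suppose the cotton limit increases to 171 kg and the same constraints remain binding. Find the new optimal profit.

985.5

Check each constraint at x*: cotton 169/169 (tight); labor 129/129 (tight); loom time 149/171 (slack 22); steam 224/237 (slack 13).
By complementary slackness, y = 0 for the non-binding constraints.
Dual feasibility on the basic columns requires 5·y_cotton + 1·y_labor = 20.5, 1·y_cotton + 3·y_labor = 12.5.
→ y_cotton = 3.5 and y_labor = 3.
Δz = y_cotton·Δb = 3.5 × (2) = 7, so new z* = 978.5 + 7 = 985.5.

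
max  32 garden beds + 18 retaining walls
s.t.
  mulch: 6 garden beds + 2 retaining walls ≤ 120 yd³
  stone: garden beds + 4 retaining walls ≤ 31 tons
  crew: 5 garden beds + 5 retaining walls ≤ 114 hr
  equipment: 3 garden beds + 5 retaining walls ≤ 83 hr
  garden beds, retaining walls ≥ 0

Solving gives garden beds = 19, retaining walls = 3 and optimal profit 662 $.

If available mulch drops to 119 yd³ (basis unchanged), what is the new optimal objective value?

Binding: mulch and stone. Non-binding: crew (4 unused), equipment (11 unused).
Since crew, equipment are not tight, their duals are 0.
The binding rows give the dual system: 6·y_mulch + 1·y_stone = 32 and 2·y_mulch + 4·y_stone = 18.
This yields shadow prices y_mulch = 5, y_stone = 2.
Δz = y_mulch·Δb = 5 × (-1) = -5, so new z* = 662 − 5 = 657.

657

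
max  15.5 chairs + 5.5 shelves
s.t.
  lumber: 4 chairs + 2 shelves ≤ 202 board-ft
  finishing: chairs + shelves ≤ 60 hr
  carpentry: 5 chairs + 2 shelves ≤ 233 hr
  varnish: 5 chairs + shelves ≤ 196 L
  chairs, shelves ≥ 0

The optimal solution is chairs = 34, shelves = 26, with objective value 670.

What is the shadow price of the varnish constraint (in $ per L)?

Check each constraint at x*: lumber 188/202 (slack 14); finishing 60/60 (tight); carpentry 222/233 (slack 11); varnish 196/196 (tight).
Since lumber, carpentry are not tight, their duals are 0.
The binding rows give the dual system: 1·y_finishing + 5·y_varnish = 15.5 and 1·y_finishing + 1·y_varnish = 5.5.
→ y_finishing = 3 and y_varnish = 2.5.
Shadow price of varnish = 2.5.

2.5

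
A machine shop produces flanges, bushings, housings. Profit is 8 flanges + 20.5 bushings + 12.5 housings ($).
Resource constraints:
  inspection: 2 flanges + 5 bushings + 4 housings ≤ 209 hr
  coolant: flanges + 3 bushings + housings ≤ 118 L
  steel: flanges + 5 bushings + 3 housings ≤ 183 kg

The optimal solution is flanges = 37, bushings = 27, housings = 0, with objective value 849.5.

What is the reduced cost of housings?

Binding: inspection and coolant. Non-binding: steel (11 unused).
By complementary slackness, y = 0 for the non-binding constraint.
The binding rows give the dual system: 2·y_inspection + 1·y_coolant = 8 and 5·y_inspection + 3·y_coolant = 20.5.
This yields shadow prices y_inspection = 3.5, y_coolant = 1.
Reduced cost of housings: c₃ − yᵀa₃ = 12.5 − (3.5·4 + 1·1) = 12.5 − 15 = -2.5.

-2.5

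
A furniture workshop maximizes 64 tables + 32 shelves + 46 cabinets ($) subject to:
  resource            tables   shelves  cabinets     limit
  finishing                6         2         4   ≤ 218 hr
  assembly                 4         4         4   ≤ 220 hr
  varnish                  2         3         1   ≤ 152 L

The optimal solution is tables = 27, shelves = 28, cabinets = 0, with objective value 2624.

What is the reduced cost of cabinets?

Check each constraint at x*: finishing 218/218 (tight); assembly 220/220 (tight); varnish 138/152 (slack 14).
Since varnish is not tight, its dual is 0.
The binding rows give the dual system: 6·y_finishing + 4·y_assembly = 64 and 2·y_finishing + 4·y_assembly = 32.
This yields shadow prices y_finishing = 8, y_assembly = 4.
Reduced cost of cabinets: c₃ − yᵀa₃ = 46 − (8·4 + 4·4) = 46 − 48 = -2.

-2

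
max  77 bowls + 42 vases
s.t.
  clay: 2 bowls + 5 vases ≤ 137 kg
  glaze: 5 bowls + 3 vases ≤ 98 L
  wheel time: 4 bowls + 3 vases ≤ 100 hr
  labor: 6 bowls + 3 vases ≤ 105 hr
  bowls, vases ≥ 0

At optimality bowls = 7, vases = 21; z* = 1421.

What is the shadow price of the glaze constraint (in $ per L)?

7

Binding: glaze and labor. Non-binding: clay (18 unused), wheel time (9 unused).
Slack constraints have shadow price 0 (complementary slackness).
From A_Bᵀ y = c: 5·y_glaze + 6·y_labor = 77; 3·y_glaze + 3·y_labor = 42.
This yields shadow prices y_glaze = 7, y_labor = 7.
Shadow price of glaze = 7.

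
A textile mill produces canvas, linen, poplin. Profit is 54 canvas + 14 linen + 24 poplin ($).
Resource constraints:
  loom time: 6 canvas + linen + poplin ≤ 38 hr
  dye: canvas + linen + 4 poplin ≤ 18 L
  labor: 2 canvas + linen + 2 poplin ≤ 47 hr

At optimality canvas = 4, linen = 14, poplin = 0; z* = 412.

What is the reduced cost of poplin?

Check each constraint at x*: loom time 38/38 (tight); dye 18/18 (tight); labor 22/47 (slack 25).
Slack constraints have shadow price 0 (complementary slackness).
The binding rows give the dual system: 6·y_loom time + 1·y_dye = 54 and 1·y_loom time + 1·y_dye = 14.
This yields shadow prices y_loom time = 8, y_dye = 6.
Reduced cost of poplin: c₃ − yᵀa₃ = 24 − (8·1 + 6·4) = 24 − 32 = -8.

-8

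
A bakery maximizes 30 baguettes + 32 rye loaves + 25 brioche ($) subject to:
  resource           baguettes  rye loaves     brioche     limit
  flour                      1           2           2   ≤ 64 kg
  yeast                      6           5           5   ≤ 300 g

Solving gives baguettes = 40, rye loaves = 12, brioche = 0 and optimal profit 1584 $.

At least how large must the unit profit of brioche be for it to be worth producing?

Both flour and yeast are binding at x*.
Dual feasibility on the basic columns requires 1·y_flour + 6·y_yeast = 30, 2·y_flour + 5·y_yeast = 32.
Solving: y_flour = 6, y_yeast = 4.
brioche enters the basis when its profit ≥ yᵀa₃ = 6·2 + 4·5 = 32.

32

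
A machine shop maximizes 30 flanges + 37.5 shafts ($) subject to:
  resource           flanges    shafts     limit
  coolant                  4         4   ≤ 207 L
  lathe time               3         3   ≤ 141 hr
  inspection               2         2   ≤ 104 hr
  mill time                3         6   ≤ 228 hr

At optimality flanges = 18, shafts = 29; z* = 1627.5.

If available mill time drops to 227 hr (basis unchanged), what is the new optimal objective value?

Binding: lathe time and mill time. Non-binding: coolant (19 unused), inspection (10 unused).
By complementary slackness, y = 0 for the non-binding constraints.
The binding rows give the dual system: 3·y_lathe time + 3·y_mill time = 30 and 3·y_lathe time + 6·y_mill time = 37.5.
→ y_lathe time = 7.5 and y_mill time = 2.5.
Δz = y_mill time·Δb = 2.5 × (-1) = -2.5, so new z* = 1627.5 − 2.5 = 1625.

1625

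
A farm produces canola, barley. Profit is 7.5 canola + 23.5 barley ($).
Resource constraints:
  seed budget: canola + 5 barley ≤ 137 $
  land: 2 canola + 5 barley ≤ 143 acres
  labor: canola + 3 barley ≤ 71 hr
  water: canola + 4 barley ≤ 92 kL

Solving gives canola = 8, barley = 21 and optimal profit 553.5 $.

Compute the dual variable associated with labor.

At the optimum: seed budget uses 113 of 137 (slack = 24); land uses 121 of 143 (slack = 22); labor uses 71 of 71 (binding); water uses 92 of 92 (binding).
By complementary slackness, y = 0 for the non-binding constraints.
From A_Bᵀ y = c: 1·y_labor + 1·y_water = 7.5; 3·y_labor + 4·y_water = 23.5.
Solving: y_labor = 6.5, y_water = 1.
Shadow price of labor = 6.5.

6.5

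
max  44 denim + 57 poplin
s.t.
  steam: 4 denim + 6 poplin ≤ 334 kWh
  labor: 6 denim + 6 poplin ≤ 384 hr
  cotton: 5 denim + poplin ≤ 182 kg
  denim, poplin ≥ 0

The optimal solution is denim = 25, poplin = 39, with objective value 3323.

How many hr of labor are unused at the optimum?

labor used = 6·25 + 6·39 = 384; slack = 384 − 384 = 0.

0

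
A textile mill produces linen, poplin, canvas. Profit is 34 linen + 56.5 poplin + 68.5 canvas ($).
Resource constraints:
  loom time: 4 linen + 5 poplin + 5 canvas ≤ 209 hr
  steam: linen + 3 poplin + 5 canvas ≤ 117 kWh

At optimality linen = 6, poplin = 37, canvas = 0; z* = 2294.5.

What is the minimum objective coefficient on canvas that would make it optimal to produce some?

72.5

Check each constraint at x*: loom time 209/209 (tight); steam 117/117 (tight).
Dual feasibility on the basic columns requires 4·y_loom time + 1·y_steam = 34, 5·y_loom time + 3·y_steam = 56.5.
Solving: y_loom time = 6.5, y_steam = 8.
canvas enters the basis when its profit ≥ yᵀa₃ = 6.5·5 + 8·5 = 72.5.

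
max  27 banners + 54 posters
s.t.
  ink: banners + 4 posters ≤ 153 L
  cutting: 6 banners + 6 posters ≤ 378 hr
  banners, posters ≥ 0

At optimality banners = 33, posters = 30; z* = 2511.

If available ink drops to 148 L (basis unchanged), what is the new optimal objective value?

2466

At the optimum: ink uses 153 of 153 (binding); cutting uses 378 of 378 (binding).
The binding rows give the dual system: 1·y_ink + 6·y_cutting = 27 and 4·y_ink + 6·y_cutting = 54.
→ y_ink = 9 and y_cutting = 3.
Δz = y_ink·Δb = 9 × (-5) = -45, so new z* = 2511 − 45 = 2466.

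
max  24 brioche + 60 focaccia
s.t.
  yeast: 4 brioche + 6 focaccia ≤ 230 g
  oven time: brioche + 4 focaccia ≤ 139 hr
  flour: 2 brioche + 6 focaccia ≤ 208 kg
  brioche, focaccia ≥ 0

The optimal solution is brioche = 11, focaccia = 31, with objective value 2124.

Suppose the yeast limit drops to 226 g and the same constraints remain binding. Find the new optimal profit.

2116

Check each constraint at x*: yeast 230/230 (tight); oven time 135/139 (slack 4); flour 208/208 (tight).
Slack constraints have shadow price 0 (complementary slackness).
Dual feasibility on the basic columns requires 4·y_yeast + 2·y_flour = 24, 6·y_yeast + 6·y_flour = 60.
Solving: y_yeast = 2, y_flour = 8.
Δz = y_yeast·Δb = 2 × (-4) = -8, so new z* = 2124 − 8 = 2116.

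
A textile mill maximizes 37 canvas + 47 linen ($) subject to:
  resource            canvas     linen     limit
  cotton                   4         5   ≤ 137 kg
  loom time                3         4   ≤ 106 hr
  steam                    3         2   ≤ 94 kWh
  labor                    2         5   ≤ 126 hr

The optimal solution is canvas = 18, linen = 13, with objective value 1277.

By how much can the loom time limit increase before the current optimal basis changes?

Binding constraints: cotton, loom time. The basis is B = [[4,5],[3,4]] with det 1.
Per unit increase in loom time, x* moves by d = (-5, 4).
The basis stays optimal until labor becomes binding; allowable increase = 2.5 hr.

2.5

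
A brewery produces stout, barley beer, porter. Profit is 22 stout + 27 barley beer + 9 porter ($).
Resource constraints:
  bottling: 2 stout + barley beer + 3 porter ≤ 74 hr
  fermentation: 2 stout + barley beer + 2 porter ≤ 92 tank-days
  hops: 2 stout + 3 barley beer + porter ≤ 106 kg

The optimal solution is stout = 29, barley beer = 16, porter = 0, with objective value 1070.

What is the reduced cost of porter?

At the optimum: bottling uses 74 of 74 (binding); fermentation uses 74 of 92 (slack = 18); hops uses 106 of 106 (binding).
Since fermentation is not tight, its dual is 0.
From A_Bᵀ y = c: 2·y_bottling + 2·y_hops = 22; 1·y_bottling + 3·y_hops = 27.
Solving: y_bottling = 3, y_hops = 8.
Reduced cost of porter: c₃ − yᵀa₃ = 9 − (3·3 + 8·1) = 9 − 17 = -8.

-8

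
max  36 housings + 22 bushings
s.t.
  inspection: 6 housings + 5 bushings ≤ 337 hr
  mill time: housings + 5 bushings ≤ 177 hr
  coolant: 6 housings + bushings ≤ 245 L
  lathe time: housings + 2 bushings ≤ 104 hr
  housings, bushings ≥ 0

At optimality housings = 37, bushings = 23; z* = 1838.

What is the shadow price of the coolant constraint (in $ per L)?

2

Check each constraint at x*: inspection 337/337 (tight); mill time 152/177 (slack 25); coolant 245/245 (tight); lathe time 83/104 (slack 21).
Since mill time, lathe time are not tight, their duals are 0.
From A_Bᵀ y = c: 6·y_inspection + 6·y_coolant = 36; 5·y_inspection + 1·y_coolant = 22.
Solving: y_inspection = 4, y_coolant = 2.
Shadow price of coolant = 2.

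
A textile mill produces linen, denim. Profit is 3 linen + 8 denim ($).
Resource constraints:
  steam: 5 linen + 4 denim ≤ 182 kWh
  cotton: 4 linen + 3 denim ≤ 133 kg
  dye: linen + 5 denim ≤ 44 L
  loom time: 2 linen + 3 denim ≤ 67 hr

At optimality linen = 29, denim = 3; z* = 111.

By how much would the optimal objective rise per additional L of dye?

1

At the optimum: steam uses 157 of 182 (slack = 25); cotton uses 125 of 133 (slack = 8); dye uses 44 of 44 (binding); loom time uses 67 of 67 (binding).
Since steam, cotton are not tight, their duals are 0.
From A_Bᵀ y = c: 1·y_dye + 2·y_loom time = 3; 5·y_dye + 3·y_loom time = 8.
This yields shadow prices y_dye = 1, y_loom time = 1.
Shadow price of dye = 1.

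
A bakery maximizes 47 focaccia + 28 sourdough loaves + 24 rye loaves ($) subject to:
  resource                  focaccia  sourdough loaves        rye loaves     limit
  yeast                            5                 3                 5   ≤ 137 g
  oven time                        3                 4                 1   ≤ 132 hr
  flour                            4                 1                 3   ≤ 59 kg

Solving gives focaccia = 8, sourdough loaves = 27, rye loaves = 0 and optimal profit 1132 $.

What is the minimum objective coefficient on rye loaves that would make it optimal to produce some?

29

At the optimum: yeast uses 121 of 137 (slack = 16); oven time uses 132 of 132 (binding); flour uses 59 of 59 (binding).
Since yeast is not tight, its dual is 0.
Dual feasibility on the basic columns requires 3·y_oven time + 4·y_flour = 47, 4·y_oven time + 1·y_flour = 28.
Solving: y_oven time = 5, y_flour = 8.
rye loaves enters the basis when its profit ≥ yᵀa₃ = 5·1 + 8·3 = 29.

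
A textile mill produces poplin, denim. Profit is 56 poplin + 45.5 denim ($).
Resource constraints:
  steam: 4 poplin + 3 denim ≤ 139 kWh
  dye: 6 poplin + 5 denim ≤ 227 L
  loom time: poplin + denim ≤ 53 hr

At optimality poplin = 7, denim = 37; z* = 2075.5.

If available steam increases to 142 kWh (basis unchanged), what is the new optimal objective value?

2086

At the optimum: steam uses 139 of 139 (binding); dye uses 227 of 227 (binding); loom time uses 44 of 53 (slack = 9).
By complementary slackness, y = 0 for the non-binding constraint.
Dual feasibility on the basic columns requires 4·y_steam + 6·y_dye = 56, 3·y_steam + 5·y_dye = 45.5.
This yields shadow prices y_steam = 3.5, y_dye = 7.
Δz = y_steam·Δb = 3.5 × (3) = 10.5, so new z* = 2075.5 + 10.5 = 2086.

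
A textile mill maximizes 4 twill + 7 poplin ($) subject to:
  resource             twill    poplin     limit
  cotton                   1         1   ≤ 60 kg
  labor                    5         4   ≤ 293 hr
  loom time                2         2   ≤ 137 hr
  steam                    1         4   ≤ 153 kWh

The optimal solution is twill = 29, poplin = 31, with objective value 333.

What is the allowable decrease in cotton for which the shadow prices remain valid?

Binding constraints: cotton, steam. The basis is B = [[1,1],[1,4]] with det 3.
Per unit decrease in cotton, x* moves by d = (-1.3333, 0.3333).
The basis stays optimal until twill reaches 0; allowable decrease = 21.75 kg.

21.75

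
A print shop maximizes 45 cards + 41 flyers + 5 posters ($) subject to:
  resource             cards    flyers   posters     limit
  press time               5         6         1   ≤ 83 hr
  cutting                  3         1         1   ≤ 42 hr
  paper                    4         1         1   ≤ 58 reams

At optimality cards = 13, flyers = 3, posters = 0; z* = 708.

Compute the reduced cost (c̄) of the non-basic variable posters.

-6

Check each constraint at x*: press time 83/83 (tight); cutting 42/42 (tight); paper 55/58 (slack 3).
Since paper is not tight, its dual is 0.
From A_Bᵀ y = c: 5·y_press time + 3·y_cutting = 45; 6·y_press time + 1·y_cutting = 41.
Solving: y_press time = 6, y_cutting = 5.
Reduced cost of posters: c₃ − yᵀa₃ = 5 − (6·1 + 5·1) = 5 − 11 = -6.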